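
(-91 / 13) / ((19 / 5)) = -35/19 = -1.84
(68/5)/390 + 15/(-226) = -6941/220350 = -0.03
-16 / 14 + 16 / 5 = 72/35 = 2.06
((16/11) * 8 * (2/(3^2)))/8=32/99 = 0.32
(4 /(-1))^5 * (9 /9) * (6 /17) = -6144/17 = -361.41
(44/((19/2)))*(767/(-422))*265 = -8943220/4009 = -2230.79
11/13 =0.85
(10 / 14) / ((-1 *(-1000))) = 1/1400 = 0.00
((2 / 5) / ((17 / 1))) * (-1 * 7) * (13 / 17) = -182/1445 = -0.13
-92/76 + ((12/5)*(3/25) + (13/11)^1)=6774/26125 = 0.26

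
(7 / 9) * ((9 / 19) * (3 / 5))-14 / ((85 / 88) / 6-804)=9615207/40320565 = 0.24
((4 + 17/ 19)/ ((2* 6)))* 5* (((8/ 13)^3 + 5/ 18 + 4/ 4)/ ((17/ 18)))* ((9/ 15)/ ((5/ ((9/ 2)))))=50008239/28385240 = 1.76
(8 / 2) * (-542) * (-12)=26016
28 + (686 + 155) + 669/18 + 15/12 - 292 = 7385/12 = 615.42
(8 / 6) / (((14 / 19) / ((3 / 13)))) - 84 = -7606/91 = -83.58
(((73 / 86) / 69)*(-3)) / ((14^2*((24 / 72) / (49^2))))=-10731/7912 = -1.36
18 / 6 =3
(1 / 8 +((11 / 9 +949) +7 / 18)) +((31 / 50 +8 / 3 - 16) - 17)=1657841/1800 = 921.02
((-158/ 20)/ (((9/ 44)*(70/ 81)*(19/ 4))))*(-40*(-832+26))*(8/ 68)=-403438464/11305 = -35686.73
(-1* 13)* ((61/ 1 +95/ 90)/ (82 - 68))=-14521/252 = -57.62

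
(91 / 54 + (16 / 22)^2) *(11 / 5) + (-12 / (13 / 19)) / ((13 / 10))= -4326677/501930 = -8.62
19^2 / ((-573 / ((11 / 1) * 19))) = -75449/573 = -131.67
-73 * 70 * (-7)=35770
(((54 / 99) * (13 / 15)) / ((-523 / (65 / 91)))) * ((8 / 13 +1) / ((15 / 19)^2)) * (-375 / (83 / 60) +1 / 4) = 32460037/71624850 = 0.45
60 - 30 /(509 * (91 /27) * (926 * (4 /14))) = 367640115/6127342 = 60.00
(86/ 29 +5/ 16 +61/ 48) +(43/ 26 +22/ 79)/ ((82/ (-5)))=4.43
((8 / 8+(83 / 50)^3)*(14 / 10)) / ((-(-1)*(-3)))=-4877509/1875000 = -2.60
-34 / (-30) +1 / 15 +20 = 106/5 = 21.20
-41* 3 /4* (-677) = 83271/4 = 20817.75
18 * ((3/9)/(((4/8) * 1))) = 12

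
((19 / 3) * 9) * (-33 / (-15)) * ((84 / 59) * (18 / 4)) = 803.41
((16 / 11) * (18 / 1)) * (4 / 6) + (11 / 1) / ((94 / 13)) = 19621/1034 = 18.98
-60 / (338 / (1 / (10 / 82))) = -246/169 = -1.46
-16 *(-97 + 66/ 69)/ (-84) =-8836/483 = -18.29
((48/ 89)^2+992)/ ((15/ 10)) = 15719872/23763 = 661.53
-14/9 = -1.56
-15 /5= -3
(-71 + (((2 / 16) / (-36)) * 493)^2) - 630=-698.07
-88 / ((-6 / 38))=1672/3 = 557.33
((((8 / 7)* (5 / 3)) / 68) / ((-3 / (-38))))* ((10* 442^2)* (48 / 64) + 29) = 556798420/1071 = 519886.48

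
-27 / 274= -0.10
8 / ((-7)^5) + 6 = 100834/16807 = 6.00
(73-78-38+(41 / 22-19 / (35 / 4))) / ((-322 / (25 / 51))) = 166735/2528988 = 0.07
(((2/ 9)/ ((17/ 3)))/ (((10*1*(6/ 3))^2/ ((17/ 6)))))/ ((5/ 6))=1/3000 = 0.00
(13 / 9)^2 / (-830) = -169/67230 = 0.00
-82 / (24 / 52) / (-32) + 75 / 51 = 11461/1632 = 7.02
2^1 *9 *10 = 180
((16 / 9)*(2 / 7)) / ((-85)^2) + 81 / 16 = 5.06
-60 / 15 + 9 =5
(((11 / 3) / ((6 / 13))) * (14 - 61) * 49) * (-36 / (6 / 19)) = 6257251/3 = 2085750.33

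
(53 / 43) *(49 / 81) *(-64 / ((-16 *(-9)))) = -10388/31347 = -0.33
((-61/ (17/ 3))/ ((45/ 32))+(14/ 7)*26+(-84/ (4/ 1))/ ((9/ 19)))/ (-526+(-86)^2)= 1/583950 = 0.00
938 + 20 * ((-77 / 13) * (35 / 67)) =763098/871 = 876.12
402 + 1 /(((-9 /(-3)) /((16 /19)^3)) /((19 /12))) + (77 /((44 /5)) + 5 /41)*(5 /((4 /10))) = 546918391/1065672 = 513.21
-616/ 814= -28/37 = -0.76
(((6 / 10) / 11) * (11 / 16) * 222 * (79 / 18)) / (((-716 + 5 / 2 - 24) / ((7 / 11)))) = -20461/649000 = -0.03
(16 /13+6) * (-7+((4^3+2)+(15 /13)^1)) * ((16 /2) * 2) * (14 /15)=16465792/2535 = 6495.38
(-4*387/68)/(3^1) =-129/17 = -7.59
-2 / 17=-0.12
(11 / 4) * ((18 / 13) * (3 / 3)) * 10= 495/13 = 38.08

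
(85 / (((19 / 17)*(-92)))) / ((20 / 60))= -4335/1748 = -2.48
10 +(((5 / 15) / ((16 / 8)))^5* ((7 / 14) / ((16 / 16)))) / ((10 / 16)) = 97201/9720 = 10.00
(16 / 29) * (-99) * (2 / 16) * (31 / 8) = -3069/116 = -26.46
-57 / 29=-1.97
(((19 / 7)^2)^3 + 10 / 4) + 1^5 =94915305/235298 = 403.38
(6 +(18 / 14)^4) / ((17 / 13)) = 272571/40817 = 6.68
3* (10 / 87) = 10/29 = 0.34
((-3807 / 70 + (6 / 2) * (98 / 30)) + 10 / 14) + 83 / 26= -18509/455 = -40.68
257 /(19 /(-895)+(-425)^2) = 230015/161659356 = 0.00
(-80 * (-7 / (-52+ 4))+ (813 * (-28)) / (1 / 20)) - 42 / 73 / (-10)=-498544312/1095 = -455291.61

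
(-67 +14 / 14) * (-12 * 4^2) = 12672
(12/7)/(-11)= -12/77 = -0.16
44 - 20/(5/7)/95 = 4152/95 = 43.71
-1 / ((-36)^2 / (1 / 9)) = -1/11664 = 0.00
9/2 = 4.50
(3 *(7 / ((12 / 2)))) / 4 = 7/8 = 0.88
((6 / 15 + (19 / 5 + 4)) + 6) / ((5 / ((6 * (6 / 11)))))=2556/275 = 9.29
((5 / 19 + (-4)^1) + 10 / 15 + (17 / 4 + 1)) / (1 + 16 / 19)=71/60 = 1.18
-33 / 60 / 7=-11/140 = -0.08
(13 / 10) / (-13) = -1/10 = -0.10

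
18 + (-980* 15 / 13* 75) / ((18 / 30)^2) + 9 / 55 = -168424513/715 = -235558.76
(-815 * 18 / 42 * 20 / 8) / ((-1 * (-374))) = -12225/5236 = -2.33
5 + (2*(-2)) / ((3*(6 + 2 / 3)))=24/5 = 4.80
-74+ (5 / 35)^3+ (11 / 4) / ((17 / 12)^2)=-7199281/99127 = -72.63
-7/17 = -0.41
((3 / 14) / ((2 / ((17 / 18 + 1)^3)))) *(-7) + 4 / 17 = -697771/132192 = -5.28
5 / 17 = 0.29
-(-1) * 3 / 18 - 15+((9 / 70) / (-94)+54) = 773123/19740 = 39.17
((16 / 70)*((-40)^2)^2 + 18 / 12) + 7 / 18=36864119/63 = 585144.75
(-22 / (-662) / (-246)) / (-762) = 11/62046612 = 0.00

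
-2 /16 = -1/8 = -0.12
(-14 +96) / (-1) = -82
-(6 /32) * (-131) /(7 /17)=6681/112 = 59.65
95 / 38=5/2 = 2.50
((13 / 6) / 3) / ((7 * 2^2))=13/504 = 0.03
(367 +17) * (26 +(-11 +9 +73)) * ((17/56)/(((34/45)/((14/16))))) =13095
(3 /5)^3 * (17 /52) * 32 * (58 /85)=1.54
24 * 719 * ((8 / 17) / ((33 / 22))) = 92032/17 = 5413.65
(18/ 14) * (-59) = -531/7 = -75.86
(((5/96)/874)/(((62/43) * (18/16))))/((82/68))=3655/119972232 = 0.00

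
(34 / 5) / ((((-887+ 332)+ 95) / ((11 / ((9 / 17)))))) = -3179/10350 = -0.31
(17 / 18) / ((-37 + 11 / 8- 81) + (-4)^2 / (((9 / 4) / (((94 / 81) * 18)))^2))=49572/66263099 = 0.00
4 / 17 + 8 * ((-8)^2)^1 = 512.24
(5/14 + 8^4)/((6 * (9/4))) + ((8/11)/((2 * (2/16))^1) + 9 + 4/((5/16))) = 3411046/10395 = 328.14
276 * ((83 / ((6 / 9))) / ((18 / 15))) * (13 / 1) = 372255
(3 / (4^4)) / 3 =1/256 = 0.00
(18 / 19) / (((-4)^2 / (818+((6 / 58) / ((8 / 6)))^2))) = 99063801/2045312 = 48.43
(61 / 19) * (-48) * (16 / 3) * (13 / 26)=-7808/19 = -410.95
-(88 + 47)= -135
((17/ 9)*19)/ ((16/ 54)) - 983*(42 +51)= -730383/8 = -91297.88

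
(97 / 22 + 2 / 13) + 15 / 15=1591/286 = 5.56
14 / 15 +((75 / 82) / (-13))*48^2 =-1288538/7995 = -161.17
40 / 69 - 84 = -5756/69 = -83.42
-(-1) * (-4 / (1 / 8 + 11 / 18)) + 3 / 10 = -2721/530 = -5.13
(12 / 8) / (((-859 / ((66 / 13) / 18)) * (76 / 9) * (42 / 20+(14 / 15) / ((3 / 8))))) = -4455/350509796 = 0.00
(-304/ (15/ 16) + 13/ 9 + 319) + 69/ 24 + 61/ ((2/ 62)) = 680419/360 = 1890.05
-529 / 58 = -9.12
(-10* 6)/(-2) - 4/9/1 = 266/9 = 29.56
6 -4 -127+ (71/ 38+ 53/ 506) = -591390/4807 = -123.03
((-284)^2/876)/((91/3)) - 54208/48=-22445992/19929 = -1126.30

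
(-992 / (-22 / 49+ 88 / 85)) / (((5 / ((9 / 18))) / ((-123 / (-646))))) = -249116/7733 = -32.21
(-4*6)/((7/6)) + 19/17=-2315/119 = -19.45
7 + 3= 10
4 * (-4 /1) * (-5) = 80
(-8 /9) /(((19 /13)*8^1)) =-13/171 = -0.08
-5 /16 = -0.31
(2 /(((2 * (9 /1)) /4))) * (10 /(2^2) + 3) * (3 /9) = 22/27 = 0.81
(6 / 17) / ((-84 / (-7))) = 1/34 = 0.03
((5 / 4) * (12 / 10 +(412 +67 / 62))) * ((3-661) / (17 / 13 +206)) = -78468897/47740 = -1643.67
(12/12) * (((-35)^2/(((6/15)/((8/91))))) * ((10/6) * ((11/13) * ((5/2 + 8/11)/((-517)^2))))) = 621250/135515523 = 0.00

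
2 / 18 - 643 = -5786/9 = -642.89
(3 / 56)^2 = 9/3136 = 0.00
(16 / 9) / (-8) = -2/9 = -0.22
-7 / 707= -1/101 = -0.01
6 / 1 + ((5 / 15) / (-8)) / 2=287/48 = 5.98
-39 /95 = -0.41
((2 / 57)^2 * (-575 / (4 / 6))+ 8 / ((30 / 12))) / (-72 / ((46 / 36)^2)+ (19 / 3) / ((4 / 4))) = -6124762/108179065 = -0.06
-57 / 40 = -1.42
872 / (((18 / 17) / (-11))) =-81532/9 = -9059.11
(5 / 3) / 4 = 5/12 = 0.42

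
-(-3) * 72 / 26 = 108/13 = 8.31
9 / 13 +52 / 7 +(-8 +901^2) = 73873902/91 = 811801.12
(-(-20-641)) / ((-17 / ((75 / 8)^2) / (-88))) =40899375/136 = 300730.70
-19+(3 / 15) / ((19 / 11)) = -1794/95 = -18.88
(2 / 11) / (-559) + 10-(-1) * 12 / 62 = 1943022/190619 = 10.19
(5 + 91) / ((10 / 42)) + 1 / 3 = 6053/15 = 403.53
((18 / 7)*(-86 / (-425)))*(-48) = -74304/2975 = -24.98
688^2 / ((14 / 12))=2840064/7 = 405723.43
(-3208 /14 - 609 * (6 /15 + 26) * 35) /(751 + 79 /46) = -181268336/242375 = -747.88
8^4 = 4096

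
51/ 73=0.70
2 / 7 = 0.29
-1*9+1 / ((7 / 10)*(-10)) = -64/7 = -9.14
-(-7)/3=7/3 = 2.33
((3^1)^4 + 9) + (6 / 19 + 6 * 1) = 1830/19 = 96.32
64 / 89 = 0.72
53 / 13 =4.08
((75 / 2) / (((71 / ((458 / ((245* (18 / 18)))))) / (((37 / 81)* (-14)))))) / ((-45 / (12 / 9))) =67784/362313 = 0.19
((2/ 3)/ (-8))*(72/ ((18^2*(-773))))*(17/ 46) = 17/1920132 = 0.00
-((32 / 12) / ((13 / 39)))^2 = -64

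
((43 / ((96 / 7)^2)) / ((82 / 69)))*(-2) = -48461/125952 = -0.38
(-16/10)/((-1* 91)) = 0.02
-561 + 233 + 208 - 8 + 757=629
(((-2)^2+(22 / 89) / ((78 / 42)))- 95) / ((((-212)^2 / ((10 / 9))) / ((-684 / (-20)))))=-1997527/26000104 = -0.08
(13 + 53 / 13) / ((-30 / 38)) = -21.63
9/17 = 0.53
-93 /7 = -13.29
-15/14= -1.07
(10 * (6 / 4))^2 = 225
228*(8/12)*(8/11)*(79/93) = 96064/1023 = 93.90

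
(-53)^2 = 2809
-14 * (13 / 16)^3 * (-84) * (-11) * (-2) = 13877.14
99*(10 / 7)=990/7 = 141.43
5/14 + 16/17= 309/238 = 1.30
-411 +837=426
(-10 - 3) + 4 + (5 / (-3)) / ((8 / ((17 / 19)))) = -4189/456 = -9.19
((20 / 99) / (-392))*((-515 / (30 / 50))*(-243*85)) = -9136.71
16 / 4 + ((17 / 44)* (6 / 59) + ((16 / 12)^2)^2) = 756971/105138 = 7.20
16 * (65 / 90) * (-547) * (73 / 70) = -2076412/315 = -6591.78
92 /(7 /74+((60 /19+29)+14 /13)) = 1681576/609195 = 2.76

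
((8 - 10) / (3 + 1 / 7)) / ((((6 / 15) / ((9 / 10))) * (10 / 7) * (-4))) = 441/1760 = 0.25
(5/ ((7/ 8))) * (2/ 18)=40/63 = 0.63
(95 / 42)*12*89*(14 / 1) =33820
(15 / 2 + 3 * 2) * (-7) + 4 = -181/2 = -90.50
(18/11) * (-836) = -1368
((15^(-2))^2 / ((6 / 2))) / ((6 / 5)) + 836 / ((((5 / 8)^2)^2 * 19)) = 262766597/911250 = 288.36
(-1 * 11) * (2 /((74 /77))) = -847/37 = -22.89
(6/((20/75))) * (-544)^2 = 6658560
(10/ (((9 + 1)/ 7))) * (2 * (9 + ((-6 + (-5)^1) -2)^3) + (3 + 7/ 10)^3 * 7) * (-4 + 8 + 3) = -197050021/1000 = -197050.02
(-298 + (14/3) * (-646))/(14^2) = -4969/294 = -16.90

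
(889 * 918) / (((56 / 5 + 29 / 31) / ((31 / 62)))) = 7027545/209 = 33624.62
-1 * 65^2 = -4225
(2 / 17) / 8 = 1/68 = 0.01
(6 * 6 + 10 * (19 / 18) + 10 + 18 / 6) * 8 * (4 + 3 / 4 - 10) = -7504/3 = -2501.33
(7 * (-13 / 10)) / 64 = -91/640 = -0.14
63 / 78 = 21/26 = 0.81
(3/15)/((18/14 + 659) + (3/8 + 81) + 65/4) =56/212215 = 0.00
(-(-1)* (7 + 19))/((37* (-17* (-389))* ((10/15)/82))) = 3198/244681 = 0.01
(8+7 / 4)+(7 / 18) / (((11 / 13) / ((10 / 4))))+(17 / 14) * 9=30253/1386 = 21.83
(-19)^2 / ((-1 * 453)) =-361/453 = -0.80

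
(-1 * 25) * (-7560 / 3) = 63000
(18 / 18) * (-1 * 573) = -573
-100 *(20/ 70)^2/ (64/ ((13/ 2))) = -325/392 = -0.83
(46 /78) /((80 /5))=23/624 = 0.04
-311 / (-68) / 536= 311/36448 = 0.01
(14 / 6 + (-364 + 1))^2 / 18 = 585362/81 = 7226.69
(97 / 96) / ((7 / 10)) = 485/336 = 1.44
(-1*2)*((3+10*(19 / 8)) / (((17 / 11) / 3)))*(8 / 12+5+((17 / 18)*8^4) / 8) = -304843/6 = -50807.17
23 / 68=0.34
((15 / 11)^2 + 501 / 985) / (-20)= -141123/1191850 = -0.12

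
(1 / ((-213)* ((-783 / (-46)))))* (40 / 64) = -115/667116 = 0.00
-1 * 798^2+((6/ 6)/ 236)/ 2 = -300571487/472 = -636804.00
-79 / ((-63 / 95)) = 7505/63 = 119.13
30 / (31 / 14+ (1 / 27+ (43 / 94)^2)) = 50100120/4109179 = 12.19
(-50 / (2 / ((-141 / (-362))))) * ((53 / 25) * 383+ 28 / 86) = -123122187/15566 = -7909.69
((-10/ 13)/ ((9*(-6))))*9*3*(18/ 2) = 45/13 = 3.46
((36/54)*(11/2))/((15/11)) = 121/45 = 2.69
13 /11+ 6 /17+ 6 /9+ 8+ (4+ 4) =10211/561 = 18.20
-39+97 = 58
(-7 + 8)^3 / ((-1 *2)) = -1/2 = -0.50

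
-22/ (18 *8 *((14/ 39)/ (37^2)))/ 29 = -195767/9744 = -20.09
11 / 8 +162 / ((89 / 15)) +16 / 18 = 189467/6408 = 29.57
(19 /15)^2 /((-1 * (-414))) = 361/93150 = 0.00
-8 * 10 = -80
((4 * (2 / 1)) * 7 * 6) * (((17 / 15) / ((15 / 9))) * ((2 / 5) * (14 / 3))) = 53312/125 = 426.50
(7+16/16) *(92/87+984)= 685600/87 = 7880.46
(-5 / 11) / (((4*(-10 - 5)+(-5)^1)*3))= 1/429 = 0.00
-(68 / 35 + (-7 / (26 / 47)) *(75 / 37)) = 798209/33670 = 23.71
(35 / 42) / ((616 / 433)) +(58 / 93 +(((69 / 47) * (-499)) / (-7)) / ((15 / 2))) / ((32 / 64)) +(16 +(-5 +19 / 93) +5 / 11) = 159242447/3846480 = 41.40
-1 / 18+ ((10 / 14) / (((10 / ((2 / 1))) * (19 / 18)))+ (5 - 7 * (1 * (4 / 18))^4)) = 8835577/1745226 = 5.06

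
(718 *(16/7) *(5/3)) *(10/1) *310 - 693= 8478545.10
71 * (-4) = -284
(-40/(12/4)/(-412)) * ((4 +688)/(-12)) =-1.87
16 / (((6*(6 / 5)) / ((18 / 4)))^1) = 10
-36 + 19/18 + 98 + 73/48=9299/144 = 64.58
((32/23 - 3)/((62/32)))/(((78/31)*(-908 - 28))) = 37/104949 = 0.00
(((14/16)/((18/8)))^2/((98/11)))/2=11/1296 = 0.01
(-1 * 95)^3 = -857375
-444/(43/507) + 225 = -215433/43 = -5010.07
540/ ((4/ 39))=5265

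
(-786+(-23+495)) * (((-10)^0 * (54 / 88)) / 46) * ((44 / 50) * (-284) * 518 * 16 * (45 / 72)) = 623607768/115 = 5422676.24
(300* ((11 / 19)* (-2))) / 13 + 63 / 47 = -294639/11609 = -25.38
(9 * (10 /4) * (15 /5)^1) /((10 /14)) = 189/2 = 94.50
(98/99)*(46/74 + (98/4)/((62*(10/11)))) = 2374687/2271060 = 1.05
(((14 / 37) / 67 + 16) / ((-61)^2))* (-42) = -1666476/9224359 = -0.18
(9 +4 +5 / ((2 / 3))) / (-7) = -41/14 = -2.93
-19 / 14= -1.36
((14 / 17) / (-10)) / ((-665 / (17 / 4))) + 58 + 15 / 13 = 1461113/24700 = 59.15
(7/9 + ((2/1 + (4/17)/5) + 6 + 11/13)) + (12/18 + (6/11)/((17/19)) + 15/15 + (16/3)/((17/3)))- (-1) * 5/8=11826439/875160 = 13.51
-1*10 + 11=1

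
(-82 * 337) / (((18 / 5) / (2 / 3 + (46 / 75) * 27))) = -17851564/135 = -132233.81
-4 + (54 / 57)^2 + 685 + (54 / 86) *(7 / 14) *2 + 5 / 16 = 169595087/248368 = 682.84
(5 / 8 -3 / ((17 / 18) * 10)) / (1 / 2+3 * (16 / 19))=3971/39100 = 0.10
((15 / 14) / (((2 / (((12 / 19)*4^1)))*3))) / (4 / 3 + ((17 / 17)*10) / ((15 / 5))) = 90/931 = 0.10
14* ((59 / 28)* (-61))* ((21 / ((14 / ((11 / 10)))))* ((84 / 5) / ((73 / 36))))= -44893926/1825 = -24599.41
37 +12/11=419/11 = 38.09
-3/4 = -0.75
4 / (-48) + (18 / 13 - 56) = -54.70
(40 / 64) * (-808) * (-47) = 23735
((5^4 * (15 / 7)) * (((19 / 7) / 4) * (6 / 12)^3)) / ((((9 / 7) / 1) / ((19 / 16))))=1128125/10752 = 104.92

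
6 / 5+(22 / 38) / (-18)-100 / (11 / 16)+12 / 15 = -539797/3762 = -143.49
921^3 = 781229961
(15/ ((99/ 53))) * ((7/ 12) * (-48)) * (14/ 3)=-103880/99 = -1049.29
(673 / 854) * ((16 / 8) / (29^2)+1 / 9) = 578107/6463926 = 0.09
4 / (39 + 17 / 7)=14/145 = 0.10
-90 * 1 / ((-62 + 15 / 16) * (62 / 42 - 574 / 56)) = -120960/720049 = -0.17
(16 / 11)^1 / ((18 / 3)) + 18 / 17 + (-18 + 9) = -4319/561 = -7.70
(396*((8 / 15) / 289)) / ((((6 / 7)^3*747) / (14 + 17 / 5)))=437668/16191225 = 0.03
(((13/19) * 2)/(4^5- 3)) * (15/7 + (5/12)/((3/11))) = 12025/2444274 = 0.00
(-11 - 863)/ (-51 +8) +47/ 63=57083/2709 = 21.07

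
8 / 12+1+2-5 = -4/3 = -1.33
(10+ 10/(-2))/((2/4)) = 10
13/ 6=2.17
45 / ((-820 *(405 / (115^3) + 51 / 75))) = -547515/6786976 = -0.08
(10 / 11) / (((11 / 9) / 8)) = 720/121 = 5.95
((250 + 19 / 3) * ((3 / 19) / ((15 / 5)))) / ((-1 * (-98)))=769/5586 = 0.14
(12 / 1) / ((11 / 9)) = 108/11 = 9.82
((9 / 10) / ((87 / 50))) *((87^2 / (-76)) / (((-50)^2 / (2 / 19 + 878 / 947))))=-909063/42733375 = -0.02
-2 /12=-1/6 = -0.17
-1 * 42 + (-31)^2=919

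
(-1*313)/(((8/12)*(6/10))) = -1565/2 = -782.50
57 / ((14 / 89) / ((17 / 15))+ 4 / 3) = 258723/6682 = 38.72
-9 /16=-0.56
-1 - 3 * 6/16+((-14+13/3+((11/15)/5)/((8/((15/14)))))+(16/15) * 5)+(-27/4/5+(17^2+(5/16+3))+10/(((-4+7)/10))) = 2225/7 = 317.86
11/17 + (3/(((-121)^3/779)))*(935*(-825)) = 253433426/248897 = 1018.23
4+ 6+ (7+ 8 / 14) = 123/7 = 17.57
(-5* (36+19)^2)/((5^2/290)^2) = -2035220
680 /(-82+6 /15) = -25/3 = -8.33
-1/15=-0.07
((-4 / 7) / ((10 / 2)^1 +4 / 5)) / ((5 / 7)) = -4/29 = -0.14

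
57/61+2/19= 1205/1159 = 1.04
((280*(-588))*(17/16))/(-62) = 87465/31 = 2821.45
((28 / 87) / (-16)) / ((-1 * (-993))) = -7/345564 = 0.00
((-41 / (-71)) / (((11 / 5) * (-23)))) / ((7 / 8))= -0.01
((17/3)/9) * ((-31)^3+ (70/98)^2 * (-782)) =-8382751/441 = -19008.51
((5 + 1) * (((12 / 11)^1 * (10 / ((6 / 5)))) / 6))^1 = 9.09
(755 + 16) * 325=250575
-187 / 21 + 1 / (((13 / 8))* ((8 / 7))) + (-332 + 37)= -303.37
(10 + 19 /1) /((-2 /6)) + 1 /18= -1565/18 = -86.94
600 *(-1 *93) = -55800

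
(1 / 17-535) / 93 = -9094/1581 = -5.75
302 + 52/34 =5160/17 = 303.53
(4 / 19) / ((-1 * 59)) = -4/1121 = 0.00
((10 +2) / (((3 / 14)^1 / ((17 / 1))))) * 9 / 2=4284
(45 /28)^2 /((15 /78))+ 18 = 12321/392 = 31.43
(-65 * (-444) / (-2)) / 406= -7215/203 = -35.54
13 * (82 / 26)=41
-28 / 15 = -1.87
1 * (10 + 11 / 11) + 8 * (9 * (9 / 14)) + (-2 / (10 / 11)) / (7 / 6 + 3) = 49663/875 = 56.76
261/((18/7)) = 203/2 = 101.50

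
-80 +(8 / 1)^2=-16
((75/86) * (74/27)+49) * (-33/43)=-218768/5547 = -39.44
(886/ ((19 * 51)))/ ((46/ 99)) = 14619/7429 = 1.97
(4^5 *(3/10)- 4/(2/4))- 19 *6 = 926/5 = 185.20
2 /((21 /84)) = 8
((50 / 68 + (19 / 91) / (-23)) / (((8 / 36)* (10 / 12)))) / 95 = 1395333/33801950 = 0.04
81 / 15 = 27/5 = 5.40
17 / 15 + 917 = 13772/15 = 918.13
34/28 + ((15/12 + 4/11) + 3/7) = 1003/308 = 3.26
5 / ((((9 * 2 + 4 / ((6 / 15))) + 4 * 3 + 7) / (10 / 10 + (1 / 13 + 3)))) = 0.43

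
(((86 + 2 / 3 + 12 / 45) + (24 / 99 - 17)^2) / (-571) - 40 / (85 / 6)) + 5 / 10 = -313700003/105709230 = -2.97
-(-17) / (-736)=-17/736 = -0.02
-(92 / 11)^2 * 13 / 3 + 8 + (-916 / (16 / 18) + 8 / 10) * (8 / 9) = -6590668/5445 = -1210.41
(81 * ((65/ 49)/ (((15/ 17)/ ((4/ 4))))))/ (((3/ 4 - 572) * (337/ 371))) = -1265004/5390315 = -0.23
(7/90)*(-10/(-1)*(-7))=-49/9 = -5.44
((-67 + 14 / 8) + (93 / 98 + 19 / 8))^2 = 589275625/153664 = 3834.83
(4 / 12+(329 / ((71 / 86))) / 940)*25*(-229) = -1846885/426 = -4335.41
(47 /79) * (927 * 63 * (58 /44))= 79600563/1738 = 45800.09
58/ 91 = 0.64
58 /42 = 29/21 = 1.38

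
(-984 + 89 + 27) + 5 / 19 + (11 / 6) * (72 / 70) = -575791/665 = -865.85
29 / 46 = 0.63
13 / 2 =6.50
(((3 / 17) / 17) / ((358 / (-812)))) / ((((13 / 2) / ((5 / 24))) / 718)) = -364385/672503 = -0.54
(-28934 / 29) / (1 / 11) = -318274/29 = -10974.97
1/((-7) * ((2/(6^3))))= -108/7 = -15.43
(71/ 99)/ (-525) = -71/51975 = 0.00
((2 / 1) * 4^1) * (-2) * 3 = -48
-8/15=-0.53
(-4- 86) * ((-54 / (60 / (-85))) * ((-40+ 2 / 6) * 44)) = 12016620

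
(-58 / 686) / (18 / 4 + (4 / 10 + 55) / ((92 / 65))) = -2668/1377145 = 0.00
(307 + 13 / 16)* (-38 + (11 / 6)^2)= -6141475/576 = -10662.28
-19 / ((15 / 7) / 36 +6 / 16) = -3192/73 = -43.73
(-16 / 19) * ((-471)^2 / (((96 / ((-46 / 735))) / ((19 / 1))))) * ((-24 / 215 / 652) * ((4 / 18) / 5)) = -2267708/128790375 = -0.02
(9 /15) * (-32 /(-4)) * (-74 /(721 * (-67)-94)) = 1776/242005 = 0.01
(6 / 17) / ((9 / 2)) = 4/51 = 0.08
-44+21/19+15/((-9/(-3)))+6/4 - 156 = -7311/38 = -192.39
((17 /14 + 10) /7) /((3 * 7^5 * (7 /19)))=2983/34588806 = 0.00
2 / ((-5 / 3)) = -6/5 = -1.20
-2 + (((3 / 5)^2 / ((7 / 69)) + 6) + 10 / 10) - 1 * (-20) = 4996/175 = 28.55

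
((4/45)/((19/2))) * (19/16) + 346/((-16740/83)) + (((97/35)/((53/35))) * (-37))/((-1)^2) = -69.42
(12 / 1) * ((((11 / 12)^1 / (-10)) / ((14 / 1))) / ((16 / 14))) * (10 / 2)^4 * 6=-4125/16 = -257.81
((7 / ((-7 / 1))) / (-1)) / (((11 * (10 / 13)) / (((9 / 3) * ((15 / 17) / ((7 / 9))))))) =1053/2618 = 0.40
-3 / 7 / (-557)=3/3899 = 0.00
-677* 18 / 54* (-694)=469838/3 = 156612.67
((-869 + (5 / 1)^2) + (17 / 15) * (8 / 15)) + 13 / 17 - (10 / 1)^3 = -7048063/3825 = -1842.63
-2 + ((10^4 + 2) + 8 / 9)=90008/9 = 10000.89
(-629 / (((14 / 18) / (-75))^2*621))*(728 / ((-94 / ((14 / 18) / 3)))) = 20442500/1081 = 18910.73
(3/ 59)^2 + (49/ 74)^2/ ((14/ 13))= 15620347/38123912 = 0.41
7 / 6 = 1.17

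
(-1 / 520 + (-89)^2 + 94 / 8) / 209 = 4125029/108680 = 37.96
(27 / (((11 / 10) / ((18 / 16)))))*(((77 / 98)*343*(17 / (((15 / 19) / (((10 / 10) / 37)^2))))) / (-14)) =-183141/21904 = -8.36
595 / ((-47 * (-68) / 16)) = 140/47 = 2.98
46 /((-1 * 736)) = -1/16 = -0.06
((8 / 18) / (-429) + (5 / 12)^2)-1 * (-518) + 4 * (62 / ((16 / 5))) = 36798269/61776 = 595.67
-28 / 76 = -7/19 = -0.37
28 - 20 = 8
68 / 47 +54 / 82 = 4057/1927 = 2.11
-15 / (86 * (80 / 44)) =-33/344 = -0.10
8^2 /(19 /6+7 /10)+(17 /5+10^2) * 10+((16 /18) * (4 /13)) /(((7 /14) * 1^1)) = 3566378/3393 = 1051.10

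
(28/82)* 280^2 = 1097600/41 = 26770.73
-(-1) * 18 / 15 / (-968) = -3/2420 = 0.00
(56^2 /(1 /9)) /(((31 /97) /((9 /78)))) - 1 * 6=4104174/403 = 10184.05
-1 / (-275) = 1/275 = 0.00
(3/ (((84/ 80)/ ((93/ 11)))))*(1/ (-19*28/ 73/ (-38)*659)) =67890/355201 = 0.19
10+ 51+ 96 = 157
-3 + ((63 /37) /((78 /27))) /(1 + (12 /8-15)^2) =-3.00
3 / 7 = 0.43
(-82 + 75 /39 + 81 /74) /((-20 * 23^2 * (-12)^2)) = 25327/488542080 = 0.00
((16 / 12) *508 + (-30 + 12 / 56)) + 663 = 55043/42 = 1310.55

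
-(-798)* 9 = 7182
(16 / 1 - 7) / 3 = 3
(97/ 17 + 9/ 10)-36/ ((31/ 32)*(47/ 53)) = -8743309/247690 = -35.30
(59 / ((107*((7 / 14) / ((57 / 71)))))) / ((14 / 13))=43719/53179 = 0.82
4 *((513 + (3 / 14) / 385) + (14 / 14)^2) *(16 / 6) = 44327408/8085 = 5482.67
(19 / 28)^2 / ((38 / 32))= 19/49 = 0.39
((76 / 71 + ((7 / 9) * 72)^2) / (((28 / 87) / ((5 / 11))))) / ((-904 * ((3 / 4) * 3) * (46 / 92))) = -2691345/617771 = -4.36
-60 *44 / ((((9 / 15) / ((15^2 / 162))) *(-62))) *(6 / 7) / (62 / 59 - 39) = -3245000/1457589 = -2.23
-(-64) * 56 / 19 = 3584/19 = 188.63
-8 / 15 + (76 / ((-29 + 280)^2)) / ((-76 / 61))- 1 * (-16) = 15.47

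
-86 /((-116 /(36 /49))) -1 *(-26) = 37720/1421 = 26.54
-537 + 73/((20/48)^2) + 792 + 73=18712/25 = 748.48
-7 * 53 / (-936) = 371/936 = 0.40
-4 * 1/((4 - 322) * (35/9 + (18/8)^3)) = 384/466453 = 0.00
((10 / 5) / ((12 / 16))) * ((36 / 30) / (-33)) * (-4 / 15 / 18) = 32/22275 = 0.00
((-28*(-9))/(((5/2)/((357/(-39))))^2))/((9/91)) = 11102224/325 = 34160.69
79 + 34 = 113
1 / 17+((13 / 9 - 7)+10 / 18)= -84/17 = -4.94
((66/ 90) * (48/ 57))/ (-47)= -176/13395 = -0.01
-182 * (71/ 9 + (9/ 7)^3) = -803764/441 = -1822.59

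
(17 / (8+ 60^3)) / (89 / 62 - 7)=-17/1201980 = 0.00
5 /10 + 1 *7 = 15/2 = 7.50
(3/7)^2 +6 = 303/49 = 6.18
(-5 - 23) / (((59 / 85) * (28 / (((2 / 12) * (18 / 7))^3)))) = -2295/20237 = -0.11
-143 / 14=-10.21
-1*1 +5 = 4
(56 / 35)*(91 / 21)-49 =-631/15 = -42.07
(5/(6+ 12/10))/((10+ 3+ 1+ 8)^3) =25/383328 = 0.00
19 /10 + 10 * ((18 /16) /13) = 719/260 = 2.77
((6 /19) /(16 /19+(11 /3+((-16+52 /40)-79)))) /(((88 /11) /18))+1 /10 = 46789/508390 = 0.09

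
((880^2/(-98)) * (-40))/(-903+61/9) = -69696000/197617 = -352.68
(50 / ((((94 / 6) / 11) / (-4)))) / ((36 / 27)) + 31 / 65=-320293/3055 = -104.84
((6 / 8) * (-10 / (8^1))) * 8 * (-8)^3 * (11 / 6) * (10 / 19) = 70400/19 = 3705.26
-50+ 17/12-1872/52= -1015/12 = -84.58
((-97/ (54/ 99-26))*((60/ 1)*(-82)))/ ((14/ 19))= -2493579/98 = -25444.68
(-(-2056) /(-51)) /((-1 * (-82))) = -1028/2091 = -0.49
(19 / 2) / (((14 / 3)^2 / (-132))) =-5643/98 = -57.58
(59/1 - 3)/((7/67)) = 536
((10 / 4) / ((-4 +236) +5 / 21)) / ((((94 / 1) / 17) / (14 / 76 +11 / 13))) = 908565/452936744 = 0.00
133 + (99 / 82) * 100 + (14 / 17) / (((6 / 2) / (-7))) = 526535/2091 = 251.81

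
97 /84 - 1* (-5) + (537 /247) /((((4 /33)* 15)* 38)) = 24386857/3942120 = 6.19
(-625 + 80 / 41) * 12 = -306540/41 = -7476.59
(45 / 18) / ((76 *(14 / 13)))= 65/2128 = 0.03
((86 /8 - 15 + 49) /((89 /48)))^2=4613904/7921 = 582.49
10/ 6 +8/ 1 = 29/3 = 9.67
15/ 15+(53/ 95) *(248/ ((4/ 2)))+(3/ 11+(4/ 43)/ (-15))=9496402/134805 = 70.45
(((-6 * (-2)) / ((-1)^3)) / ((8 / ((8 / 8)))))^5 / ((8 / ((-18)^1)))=2187/128 = 17.09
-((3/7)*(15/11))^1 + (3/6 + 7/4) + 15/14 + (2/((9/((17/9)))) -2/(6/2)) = 62123/24948 = 2.49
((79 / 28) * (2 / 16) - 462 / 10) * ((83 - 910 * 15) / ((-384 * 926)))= -696651883/398254080 = -1.75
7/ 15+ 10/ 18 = 46/45 = 1.02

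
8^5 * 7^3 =11239424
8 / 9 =0.89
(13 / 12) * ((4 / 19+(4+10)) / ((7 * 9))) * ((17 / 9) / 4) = 1105/9576 = 0.12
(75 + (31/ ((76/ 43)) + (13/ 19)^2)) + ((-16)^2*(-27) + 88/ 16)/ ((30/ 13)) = -15702466/5415 = -2899.81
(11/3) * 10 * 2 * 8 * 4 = 7040/3 = 2346.67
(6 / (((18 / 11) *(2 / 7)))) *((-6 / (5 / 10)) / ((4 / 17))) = -1309/2 = -654.50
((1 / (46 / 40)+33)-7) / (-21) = -206/161 = -1.28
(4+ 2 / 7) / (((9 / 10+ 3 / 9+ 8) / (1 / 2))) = 450/1939 = 0.23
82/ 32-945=-942.44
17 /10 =1.70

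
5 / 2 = 2.50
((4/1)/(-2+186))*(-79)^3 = -493039/46 = -10718.24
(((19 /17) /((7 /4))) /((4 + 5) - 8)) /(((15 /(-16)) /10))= -6.81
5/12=0.42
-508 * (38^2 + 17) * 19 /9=-4700524/3 = -1566841.33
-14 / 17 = -0.82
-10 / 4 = -5/2 = -2.50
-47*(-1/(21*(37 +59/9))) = 141/2744 = 0.05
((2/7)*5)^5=100000/16807 = 5.95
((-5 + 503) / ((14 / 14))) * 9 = 4482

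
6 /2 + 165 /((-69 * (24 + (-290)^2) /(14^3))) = 1413409/483713 = 2.92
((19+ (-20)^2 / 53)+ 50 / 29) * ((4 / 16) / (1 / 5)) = 217265/6148 = 35.34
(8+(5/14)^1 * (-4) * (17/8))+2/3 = 473/84 = 5.63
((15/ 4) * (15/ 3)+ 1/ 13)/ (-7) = -979/364 = -2.69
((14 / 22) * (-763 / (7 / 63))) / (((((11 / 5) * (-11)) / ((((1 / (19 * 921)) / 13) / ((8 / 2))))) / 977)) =78272355/403713596 = 0.19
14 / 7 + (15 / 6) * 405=2029/2 = 1014.50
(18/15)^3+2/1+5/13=6683/1625 = 4.11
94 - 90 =4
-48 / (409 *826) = -24/168917 = 0.00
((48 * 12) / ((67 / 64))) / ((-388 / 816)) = -7520256/6499 = -1157.14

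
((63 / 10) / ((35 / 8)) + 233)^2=34351321/625 = 54962.11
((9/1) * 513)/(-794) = -5.81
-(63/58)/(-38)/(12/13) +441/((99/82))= 365.30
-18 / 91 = -0.20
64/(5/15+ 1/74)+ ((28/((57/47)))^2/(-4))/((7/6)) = 5862056/83391 = 70.30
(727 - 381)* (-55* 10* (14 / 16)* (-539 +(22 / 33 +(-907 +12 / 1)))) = 716003750/3 = 238667916.67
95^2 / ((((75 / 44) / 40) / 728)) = 462542080/3 = 154180693.33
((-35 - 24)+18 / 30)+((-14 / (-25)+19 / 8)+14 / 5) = -10533/200 = -52.66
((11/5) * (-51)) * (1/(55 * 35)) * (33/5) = -1683/4375 = -0.38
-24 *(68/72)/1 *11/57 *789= -196724/57 = -3451.30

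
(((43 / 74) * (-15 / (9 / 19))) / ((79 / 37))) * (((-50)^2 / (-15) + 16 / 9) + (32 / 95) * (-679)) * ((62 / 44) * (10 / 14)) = 80106635/23463 = 3414.17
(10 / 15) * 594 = 396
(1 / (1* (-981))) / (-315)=1/309015 = 0.00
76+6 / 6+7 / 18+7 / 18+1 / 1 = 709/9 = 78.78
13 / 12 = 1.08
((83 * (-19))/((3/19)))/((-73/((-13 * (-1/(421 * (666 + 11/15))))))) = 1947595/307360733 = 0.01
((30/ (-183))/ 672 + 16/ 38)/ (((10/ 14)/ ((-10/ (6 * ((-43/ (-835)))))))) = -3182185/166896 = -19.07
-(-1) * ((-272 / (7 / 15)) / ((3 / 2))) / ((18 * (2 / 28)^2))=-38080/9 = -4231.11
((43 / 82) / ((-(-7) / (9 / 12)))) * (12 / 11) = 387/6314 = 0.06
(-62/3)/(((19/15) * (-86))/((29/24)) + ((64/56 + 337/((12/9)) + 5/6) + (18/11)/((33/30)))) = -30458120/244738957 = -0.12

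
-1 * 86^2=-7396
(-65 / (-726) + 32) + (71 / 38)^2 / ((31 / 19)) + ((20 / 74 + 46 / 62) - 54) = -19147973/1020756 = -18.76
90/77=1.17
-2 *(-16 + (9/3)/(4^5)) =16381/512 = 31.99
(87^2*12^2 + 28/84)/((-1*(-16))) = 3269809/48 = 68121.02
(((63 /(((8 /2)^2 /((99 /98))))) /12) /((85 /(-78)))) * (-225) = 68.44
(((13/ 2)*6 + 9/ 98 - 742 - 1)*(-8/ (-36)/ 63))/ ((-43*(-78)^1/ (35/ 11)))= -344915/146432286 = 0.00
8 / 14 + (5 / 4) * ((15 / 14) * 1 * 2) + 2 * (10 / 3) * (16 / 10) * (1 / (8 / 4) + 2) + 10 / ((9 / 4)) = 1237/36 = 34.36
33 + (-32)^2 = 1057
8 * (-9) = -72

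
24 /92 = 6/23 = 0.26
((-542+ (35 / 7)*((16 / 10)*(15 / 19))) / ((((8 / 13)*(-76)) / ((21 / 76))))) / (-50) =-1389297/21948800 = -0.06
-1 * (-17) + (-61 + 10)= -34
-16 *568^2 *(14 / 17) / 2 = -36133888/17 = -2125522.82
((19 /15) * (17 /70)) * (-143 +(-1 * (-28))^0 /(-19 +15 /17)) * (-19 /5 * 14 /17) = 5302007/38500 = 137.71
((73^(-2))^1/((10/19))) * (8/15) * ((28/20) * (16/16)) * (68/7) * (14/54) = 36176/53956125 = 0.00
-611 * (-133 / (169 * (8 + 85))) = 6251/1209 = 5.17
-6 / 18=-1/3 = -0.33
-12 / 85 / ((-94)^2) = -3/187765 = 0.00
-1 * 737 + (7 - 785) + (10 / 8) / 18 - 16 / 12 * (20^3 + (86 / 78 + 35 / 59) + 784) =-243522959/18408 = -13229.19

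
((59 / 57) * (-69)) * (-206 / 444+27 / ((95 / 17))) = -124997341/400710 = -311.94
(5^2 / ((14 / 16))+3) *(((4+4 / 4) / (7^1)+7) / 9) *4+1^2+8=5745/49 = 117.24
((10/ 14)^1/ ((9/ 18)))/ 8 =5/28 = 0.18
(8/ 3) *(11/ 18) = 44/27 = 1.63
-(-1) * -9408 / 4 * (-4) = 9408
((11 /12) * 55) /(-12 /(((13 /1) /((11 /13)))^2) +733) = 17279405/251205132 = 0.07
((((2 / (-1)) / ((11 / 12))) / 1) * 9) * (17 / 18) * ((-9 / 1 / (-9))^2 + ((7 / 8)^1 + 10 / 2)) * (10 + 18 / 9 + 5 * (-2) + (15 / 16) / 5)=-8925/32 = -278.91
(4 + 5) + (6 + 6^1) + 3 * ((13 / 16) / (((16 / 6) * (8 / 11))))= 22.26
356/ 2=178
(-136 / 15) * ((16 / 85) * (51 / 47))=-1.85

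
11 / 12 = 0.92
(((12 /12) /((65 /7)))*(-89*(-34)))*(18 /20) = 95319/325 = 293.29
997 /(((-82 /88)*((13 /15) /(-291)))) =191483820/533 = 359256.70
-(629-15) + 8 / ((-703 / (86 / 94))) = -614.01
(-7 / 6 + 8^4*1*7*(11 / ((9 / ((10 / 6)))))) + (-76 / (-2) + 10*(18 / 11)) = 58459.12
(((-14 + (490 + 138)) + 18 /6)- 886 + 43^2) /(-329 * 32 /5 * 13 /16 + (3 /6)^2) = -31600/34211 = -0.92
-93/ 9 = -31/3 = -10.33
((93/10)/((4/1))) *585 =10881/8 = 1360.12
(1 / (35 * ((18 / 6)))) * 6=0.06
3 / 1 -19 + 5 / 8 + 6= -75/8 = -9.38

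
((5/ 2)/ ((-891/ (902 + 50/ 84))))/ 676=-189545/50594544 = 0.00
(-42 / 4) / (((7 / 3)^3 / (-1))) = 81/98 = 0.83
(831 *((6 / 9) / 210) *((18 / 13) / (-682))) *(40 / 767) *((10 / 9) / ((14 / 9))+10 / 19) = -99720/287773031 = 0.00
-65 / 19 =-3.42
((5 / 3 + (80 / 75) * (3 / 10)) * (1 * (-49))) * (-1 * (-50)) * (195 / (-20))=94913/2 = 47456.50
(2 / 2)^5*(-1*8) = -8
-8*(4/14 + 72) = -578.29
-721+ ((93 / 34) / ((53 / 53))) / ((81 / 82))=-329668/459 = -718.23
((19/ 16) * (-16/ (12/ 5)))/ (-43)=95/516 = 0.18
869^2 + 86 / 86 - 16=755146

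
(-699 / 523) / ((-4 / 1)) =699/2092 = 0.33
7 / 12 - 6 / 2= -29/12 = -2.42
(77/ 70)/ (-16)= -11/160 = -0.07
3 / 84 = 0.04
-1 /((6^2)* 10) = -1/360 = 0.00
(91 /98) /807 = 13/11298 = 0.00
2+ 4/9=22/9 = 2.44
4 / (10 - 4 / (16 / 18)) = 8/11 = 0.73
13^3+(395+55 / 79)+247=2839.70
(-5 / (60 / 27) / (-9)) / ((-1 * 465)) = -1/1860 = 0.00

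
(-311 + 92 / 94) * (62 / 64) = -300.33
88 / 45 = 1.96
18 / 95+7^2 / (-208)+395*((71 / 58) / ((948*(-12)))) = -913967/10314720 = -0.09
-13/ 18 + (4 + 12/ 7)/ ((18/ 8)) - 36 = -4307/126 = -34.18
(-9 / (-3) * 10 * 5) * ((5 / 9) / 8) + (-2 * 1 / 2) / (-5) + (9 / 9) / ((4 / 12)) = 13.62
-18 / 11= -1.64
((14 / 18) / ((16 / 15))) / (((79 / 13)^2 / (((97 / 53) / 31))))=573755/492190224 = 0.00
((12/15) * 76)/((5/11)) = 3344/25 = 133.76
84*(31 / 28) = 93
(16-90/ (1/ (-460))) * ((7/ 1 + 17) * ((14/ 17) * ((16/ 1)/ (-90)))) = -37108736/255 = -145524.45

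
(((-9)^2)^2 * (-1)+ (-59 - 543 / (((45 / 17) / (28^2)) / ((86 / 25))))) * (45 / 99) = -209946148/825 = -254480.18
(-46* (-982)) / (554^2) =11293/76729 = 0.15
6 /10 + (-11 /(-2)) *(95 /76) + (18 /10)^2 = 2143/200 = 10.72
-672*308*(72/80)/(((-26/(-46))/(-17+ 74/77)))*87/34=229938912/17 = 13525818.35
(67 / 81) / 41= 67/3321 = 0.02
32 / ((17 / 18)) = 33.88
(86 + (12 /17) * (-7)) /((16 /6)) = 2067/68 = 30.40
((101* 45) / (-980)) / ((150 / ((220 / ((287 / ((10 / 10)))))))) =-3333/140630 = -0.02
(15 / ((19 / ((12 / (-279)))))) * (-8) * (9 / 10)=0.24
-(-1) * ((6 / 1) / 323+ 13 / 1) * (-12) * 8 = -403680/323 = -1249.78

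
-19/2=-9.50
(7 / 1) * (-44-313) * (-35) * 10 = 874650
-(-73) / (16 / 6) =219/8 = 27.38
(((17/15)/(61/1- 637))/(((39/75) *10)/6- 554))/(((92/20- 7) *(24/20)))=-425/344093184 = 0.00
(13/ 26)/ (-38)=-1/76 = -0.01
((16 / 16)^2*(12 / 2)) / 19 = 6/19 = 0.32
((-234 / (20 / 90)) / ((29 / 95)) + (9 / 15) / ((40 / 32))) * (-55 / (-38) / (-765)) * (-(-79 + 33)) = 210877777/702525 = 300.17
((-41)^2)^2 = 2825761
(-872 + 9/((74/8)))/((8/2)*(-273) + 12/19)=153083/191808 = 0.80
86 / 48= 43/24 = 1.79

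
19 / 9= 2.11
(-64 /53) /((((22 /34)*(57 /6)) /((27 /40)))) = -7344/55385 = -0.13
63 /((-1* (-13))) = 63/13 = 4.85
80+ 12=92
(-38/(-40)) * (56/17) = 266/85 = 3.13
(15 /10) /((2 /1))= 3/4 = 0.75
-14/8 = -7/4 = -1.75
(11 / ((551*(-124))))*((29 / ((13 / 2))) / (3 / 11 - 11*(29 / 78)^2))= 28314/49186801 = 0.00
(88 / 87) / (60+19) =88/6873 = 0.01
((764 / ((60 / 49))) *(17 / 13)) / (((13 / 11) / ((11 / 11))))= 1750133/2535 = 690.39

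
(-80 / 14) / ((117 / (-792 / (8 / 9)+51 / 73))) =866560/19929 = 43.48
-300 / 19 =-15.79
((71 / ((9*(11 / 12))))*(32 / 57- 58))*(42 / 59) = -13017424/36993 = -351.89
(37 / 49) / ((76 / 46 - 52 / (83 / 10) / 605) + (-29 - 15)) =-8546593/479429426 = -0.02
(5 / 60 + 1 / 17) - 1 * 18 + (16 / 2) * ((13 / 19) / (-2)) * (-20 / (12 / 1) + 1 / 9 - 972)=30774781/11628 = 2646.61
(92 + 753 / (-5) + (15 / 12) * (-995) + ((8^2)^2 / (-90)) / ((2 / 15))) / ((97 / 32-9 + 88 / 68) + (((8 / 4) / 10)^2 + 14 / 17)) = 67062280/155493 = 431.29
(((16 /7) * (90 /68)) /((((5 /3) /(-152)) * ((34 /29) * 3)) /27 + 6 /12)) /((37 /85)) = 107114400/7684271 = 13.94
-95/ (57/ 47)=-235/3 = -78.33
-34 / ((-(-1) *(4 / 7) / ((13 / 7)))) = -221/2 = -110.50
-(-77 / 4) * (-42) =-1617/2 = -808.50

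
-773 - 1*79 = -852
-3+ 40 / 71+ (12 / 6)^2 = 111/71 = 1.56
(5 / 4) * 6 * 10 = 75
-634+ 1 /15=-9509/15 = -633.93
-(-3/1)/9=1/3 = 0.33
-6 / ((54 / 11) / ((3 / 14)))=-11/42 = -0.26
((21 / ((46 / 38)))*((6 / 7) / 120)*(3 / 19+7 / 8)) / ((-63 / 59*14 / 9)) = -27789/360640 = -0.08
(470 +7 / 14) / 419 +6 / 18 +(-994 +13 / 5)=-12443593/12570 = -989.94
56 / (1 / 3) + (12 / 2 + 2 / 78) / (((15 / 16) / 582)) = 152440/39 = 3908.72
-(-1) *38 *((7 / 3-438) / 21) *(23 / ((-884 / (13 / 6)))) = 571159/12852 = 44.44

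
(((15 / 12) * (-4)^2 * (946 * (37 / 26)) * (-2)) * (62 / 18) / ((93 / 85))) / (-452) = 14875850/39663 = 375.06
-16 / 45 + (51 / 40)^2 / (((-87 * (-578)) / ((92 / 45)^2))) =-1391471/3915000 = -0.36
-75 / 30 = -5/2 = -2.50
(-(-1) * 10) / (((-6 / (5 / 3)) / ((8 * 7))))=-1400/9 = -155.56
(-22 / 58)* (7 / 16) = -77/464 = -0.17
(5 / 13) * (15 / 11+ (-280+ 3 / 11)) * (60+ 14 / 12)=-2809385/429 = -6548.68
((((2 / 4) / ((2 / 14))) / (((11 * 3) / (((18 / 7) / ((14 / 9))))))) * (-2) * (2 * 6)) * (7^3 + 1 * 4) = -112428/77 = -1460.10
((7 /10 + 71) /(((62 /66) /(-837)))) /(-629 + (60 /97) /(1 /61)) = 61968159/573530 = 108.05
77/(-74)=-77/74 = -1.04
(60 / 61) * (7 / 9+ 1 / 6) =170/183 = 0.93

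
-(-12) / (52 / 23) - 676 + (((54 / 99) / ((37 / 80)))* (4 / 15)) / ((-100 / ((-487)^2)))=-187378129/132275 = -1416.58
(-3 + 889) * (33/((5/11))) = 64323.60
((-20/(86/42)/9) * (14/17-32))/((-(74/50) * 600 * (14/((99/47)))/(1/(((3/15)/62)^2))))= -700328750/1271209 = -550.92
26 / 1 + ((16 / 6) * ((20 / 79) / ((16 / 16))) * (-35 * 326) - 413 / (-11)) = -19915937/2607 = -7639.41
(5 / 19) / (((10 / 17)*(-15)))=-17/570 = -0.03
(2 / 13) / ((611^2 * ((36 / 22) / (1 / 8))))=11/349428456 = 0.00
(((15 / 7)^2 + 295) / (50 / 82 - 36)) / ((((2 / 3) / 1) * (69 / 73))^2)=-801854630/37611371 = -21.32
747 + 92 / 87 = 65081/87 = 748.06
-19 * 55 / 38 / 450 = -11/180 = -0.06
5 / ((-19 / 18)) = -90/19 = -4.74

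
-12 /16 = -3/4 = -0.75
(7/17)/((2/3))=21/34 = 0.62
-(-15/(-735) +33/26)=-1643/1274 = -1.29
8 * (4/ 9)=32/9 = 3.56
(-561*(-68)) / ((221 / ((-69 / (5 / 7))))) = -1083852/65 = -16674.65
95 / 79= 1.20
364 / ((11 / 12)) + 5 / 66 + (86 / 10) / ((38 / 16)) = 228449/570 = 400.79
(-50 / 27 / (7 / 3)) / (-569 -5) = 25/18081 = 0.00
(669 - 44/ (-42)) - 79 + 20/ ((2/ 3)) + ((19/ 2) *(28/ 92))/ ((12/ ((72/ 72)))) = 2400659/3864 = 621.29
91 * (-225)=-20475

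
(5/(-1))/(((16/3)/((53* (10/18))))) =-1325/48 = -27.60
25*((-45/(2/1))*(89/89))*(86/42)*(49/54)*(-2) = 37625/18 = 2090.28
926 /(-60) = -463/30 = -15.43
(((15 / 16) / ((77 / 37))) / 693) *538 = 49765/142296 = 0.35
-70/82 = -35/41 = -0.85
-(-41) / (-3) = -13.67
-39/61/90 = -13/1830 = -0.01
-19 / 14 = -1.36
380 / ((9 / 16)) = 6080/9 = 675.56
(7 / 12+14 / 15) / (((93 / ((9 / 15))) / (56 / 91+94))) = 287/310 = 0.93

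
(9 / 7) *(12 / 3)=36/7 = 5.14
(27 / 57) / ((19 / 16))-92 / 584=0.24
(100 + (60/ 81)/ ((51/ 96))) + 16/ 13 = 612364/5967 = 102.63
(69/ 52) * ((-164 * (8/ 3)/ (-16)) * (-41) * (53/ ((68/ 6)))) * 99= -608594283/884 = -688455.07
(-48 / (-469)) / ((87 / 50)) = 800/13601 = 0.06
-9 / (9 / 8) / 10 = -4/5 = -0.80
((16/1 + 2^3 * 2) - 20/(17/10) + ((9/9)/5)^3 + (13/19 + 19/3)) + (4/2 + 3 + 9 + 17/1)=7056844/121125 = 58.26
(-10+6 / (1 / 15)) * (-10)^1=-800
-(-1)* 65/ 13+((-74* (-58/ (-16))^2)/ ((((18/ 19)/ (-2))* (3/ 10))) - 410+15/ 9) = 2781875/432 = 6439.53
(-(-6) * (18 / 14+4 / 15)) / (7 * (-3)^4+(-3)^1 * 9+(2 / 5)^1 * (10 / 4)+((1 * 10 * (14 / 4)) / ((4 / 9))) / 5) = 1304/77945 = 0.02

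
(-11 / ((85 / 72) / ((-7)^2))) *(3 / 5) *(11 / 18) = -71148/425 = -167.41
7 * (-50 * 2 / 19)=-700/19 = -36.84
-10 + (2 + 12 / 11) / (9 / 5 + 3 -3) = -820/99 = -8.28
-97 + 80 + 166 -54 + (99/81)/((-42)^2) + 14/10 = 7652287/79380 = 96.40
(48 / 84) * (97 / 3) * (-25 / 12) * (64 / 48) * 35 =-48500/27 = -1796.30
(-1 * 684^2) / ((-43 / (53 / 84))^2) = -9126441/90601 = -100.73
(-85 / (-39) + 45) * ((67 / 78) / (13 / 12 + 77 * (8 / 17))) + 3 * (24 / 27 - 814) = -409179362/167817 = -2438.25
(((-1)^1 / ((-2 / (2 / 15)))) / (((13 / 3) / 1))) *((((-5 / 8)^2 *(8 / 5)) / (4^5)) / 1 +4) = 2521/40960 = 0.06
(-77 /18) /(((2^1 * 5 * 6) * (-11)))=7/1080 = 0.01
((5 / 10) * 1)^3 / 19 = 0.01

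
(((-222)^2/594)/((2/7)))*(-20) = -5807.88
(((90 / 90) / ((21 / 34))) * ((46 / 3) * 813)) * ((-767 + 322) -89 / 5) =-980775016/105 = -9340714.44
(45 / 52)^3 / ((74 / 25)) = 2278125/10404992 = 0.22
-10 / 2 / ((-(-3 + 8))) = 1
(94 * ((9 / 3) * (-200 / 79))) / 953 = -56400/75287 = -0.75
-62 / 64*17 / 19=-527/608 = -0.87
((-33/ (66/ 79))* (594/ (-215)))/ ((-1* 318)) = -7821/22790 = -0.34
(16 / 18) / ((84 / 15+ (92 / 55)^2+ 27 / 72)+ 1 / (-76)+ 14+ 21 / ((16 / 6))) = 919600/31693293 = 0.03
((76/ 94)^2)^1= 1444/2209 = 0.65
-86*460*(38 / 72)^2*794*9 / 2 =-708702565/18 = -39372364.72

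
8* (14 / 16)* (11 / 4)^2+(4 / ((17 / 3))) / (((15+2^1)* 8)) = 52.94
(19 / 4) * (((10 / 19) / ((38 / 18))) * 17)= 765/38 = 20.13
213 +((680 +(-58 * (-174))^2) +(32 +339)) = 101849728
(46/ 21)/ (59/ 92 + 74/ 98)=29624/18885 = 1.57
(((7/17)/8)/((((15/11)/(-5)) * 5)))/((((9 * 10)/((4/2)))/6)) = -77/15300 = -0.01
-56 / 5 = -11.20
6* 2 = 12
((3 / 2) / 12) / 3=1/24 = 0.04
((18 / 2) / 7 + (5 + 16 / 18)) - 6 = 74/63 = 1.17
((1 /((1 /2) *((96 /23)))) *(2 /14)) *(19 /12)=437/4032 = 0.11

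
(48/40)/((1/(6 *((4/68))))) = 36/85 = 0.42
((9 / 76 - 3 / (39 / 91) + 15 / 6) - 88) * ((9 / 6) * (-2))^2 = -63189/76 = -831.43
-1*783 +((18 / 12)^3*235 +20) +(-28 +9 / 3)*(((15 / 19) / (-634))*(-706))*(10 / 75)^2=4298149/144552 = 29.73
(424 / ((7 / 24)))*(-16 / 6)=-27136/7 = -3876.57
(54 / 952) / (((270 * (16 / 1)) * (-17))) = -1/1294720 = 0.00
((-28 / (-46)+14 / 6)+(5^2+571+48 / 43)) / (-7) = -85.72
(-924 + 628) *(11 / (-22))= 148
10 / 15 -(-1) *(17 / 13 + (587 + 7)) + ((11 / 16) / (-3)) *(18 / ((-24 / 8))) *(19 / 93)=1922327/3224 = 596.26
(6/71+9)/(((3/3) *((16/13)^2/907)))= 98867535/18176 = 5439.46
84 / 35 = 12/5 = 2.40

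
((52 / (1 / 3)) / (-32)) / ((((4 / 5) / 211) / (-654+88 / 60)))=6712121/8 = 839015.12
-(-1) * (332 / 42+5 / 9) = 533/63 = 8.46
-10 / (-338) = 5/169 = 0.03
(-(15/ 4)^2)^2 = 50625/256 = 197.75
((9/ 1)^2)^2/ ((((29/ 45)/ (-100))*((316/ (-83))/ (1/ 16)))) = 612633375/36656 = 16713.04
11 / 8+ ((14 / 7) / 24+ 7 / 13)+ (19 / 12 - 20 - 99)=-36011/312 = -115.42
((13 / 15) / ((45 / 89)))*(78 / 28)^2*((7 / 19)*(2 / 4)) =195533/79800 = 2.45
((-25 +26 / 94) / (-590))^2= 337561/192238225 = 0.00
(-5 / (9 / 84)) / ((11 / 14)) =-1960/33 = -59.39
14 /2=7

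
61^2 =3721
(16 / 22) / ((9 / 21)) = 56/33 = 1.70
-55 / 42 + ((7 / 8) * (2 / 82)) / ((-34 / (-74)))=-147901/117096 = -1.26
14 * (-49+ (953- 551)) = 4942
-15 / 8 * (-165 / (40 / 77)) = 38115/64 = 595.55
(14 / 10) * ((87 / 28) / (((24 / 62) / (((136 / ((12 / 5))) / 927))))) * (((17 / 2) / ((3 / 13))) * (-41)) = -138479263/133488 = -1037.39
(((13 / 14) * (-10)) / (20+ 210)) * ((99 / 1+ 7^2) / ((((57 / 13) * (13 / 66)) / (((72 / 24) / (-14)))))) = 31746/21413 = 1.48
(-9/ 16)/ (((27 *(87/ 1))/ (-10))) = 5/2088 = 0.00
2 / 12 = 1/6 = 0.17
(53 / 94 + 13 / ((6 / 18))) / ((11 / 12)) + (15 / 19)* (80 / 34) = 7517622/166991 = 45.02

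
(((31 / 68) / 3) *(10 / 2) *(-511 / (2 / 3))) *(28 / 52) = -554435/1768 = -313.59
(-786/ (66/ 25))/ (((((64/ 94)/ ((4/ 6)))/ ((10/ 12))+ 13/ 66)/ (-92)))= 424833000/22063 = 19255.45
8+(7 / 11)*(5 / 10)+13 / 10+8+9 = 1464/55 = 26.62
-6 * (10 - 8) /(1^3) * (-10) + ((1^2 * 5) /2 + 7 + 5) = 269/2 = 134.50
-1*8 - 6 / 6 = -9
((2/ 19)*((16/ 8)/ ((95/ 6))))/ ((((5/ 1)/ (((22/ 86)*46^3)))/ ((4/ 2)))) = 51393408/388075 = 132.43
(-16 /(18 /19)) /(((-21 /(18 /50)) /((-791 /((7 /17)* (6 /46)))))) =-6715816/1575 = -4264.01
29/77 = 0.38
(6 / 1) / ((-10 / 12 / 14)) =-504/5 = -100.80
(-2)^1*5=-10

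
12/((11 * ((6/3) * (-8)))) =-3/44 = -0.07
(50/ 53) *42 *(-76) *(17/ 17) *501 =-79959600/53 = -1508671.70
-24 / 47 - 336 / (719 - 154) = -29352/26555 = -1.11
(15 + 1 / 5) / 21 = 76/105 = 0.72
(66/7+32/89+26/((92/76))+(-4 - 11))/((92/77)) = 2563891/188324 = 13.61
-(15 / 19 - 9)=156/19 = 8.21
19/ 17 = 1.12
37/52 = 0.71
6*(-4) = -24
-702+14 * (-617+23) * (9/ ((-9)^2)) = -1626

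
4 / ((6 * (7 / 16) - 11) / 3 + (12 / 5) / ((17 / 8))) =-8160/3391 = -2.41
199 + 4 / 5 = 999/5 = 199.80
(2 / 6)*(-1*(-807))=269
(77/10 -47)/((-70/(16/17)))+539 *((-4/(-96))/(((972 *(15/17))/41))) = 333546233/208202400 = 1.60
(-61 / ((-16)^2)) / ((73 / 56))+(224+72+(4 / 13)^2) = 116821277/394784 = 295.91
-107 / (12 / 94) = -5029/6 = -838.17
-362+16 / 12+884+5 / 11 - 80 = 14645/33 = 443.79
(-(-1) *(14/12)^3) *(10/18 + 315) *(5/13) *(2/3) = 1217650/9477 = 128.48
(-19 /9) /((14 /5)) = -95/126 = -0.75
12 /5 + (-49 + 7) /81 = 254/135 = 1.88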